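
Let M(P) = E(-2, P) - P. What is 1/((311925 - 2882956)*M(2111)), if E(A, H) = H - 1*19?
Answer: 1/48849589 ≈ 2.0471e-8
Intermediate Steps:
E(A, H) = -19 + H (E(A, H) = H - 19 = -19 + H)
M(P) = -19 (M(P) = (-19 + P) - P = -19)
1/((311925 - 2882956)*M(2111)) = 1/((311925 - 2882956)*(-19)) = -1/19/(-2571031) = -1/2571031*(-1/19) = 1/48849589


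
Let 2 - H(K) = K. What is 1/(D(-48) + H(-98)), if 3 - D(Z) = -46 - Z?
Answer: 1/101 ≈ 0.0099010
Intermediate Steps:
H(K) = 2 - K
D(Z) = 49 + Z (D(Z) = 3 - (-46 - Z) = 3 + (46 + Z) = 49 + Z)
1/(D(-48) + H(-98)) = 1/((49 - 48) + (2 - 1*(-98))) = 1/(1 + (2 + 98)) = 1/(1 + 100) = 1/101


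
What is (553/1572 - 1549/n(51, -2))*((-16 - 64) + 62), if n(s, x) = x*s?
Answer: -1245717/4454 ≈ -279.69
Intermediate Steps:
n(s, x) = s*x
(553/1572 - 1549/n(51, -2))*((-16 - 64) + 62) = (553/1572 - 1549/(51*(-2)))*((-16 - 64) + 62) = (553*(1/1572) - 1549/(-102))*(-80 + 62) = (553/1572 - 1549*(-1/102))*(-18) = (553/1572 + 1549/102)*(-18) = (138413/8908)*(-18) = -1245717/4454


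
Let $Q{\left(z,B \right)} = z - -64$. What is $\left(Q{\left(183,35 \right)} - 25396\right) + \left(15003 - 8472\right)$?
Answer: $-18618$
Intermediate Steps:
$Q{\left(z,B \right)} = 64 + z$ ($Q{\left(z,B \right)} = z + 64 = 64 + z$)
$\left(Q{\left(183,35 \right)} - 25396\right) + \left(15003 - 8472\right) = \left(\left(64 + 183\right) - 25396\right) + \left(15003 - 8472\right) = \left(247 - 25396\right) + \left(15003 - 8472\right) = -25149 + 6531 = -18618$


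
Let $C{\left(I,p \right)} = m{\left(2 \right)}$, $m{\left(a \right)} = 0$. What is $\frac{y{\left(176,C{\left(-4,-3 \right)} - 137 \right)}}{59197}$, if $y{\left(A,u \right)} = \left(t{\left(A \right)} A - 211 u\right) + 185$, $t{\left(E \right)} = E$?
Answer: $\frac{60068}{59197} \approx 1.0147$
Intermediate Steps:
$C{\left(I,p \right)} = 0$
$y{\left(A,u \right)} = 185 + A^{2} - 211 u$ ($y{\left(A,u \right)} = \left(A A - 211 u\right) + 185 = \left(A^{2} - 211 u\right) + 185 = 185 + A^{2} - 211 u$)
$\frac{y{\left(176,C{\left(-4,-3 \right)} - 137 \right)}}{59197} = \frac{185 + 176^{2} - 211 \left(0 - 137\right)}{59197} = \left(185 + 30976 - -28907\right) \frac{1}{59197} = \left(185 + 30976 + 28907\right) \frac{1}{59197} = 60068 \cdot \frac{1}{59197} = \frac{60068}{59197}$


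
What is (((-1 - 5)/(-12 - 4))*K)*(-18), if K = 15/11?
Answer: -405/44 ≈ -9.2045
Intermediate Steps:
K = 15/11 (K = 15*(1/11) = 15/11 ≈ 1.3636)
(((-1 - 5)/(-12 - 4))*K)*(-18) = (((-1 - 5)/(-12 - 4))*(15/11))*(-18) = (-6/(-16)*(15/11))*(-18) = (-6*(-1/16)*(15/11))*(-18) = ((3/8)*(15/11))*(-18) = (45/88)*(-18) = -405/44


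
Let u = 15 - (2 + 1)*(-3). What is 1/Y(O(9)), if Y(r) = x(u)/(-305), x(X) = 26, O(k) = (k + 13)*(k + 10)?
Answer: -305/26 ≈ -11.731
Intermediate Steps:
u = 24 (u = 15 - 3*(-3) = 15 - 1*(-9) = 15 + 9 = 24)
O(k) = (10 + k)*(13 + k) (O(k) = (13 + k)*(10 + k) = (10 + k)*(13 + k))
Y(r) = -26/305 (Y(r) = 26/(-305) = 26*(-1/305) = -26/305)
1/Y(O(9)) = 1/(-26/305) = -305/26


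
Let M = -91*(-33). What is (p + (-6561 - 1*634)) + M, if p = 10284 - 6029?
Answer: 63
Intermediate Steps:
p = 4255
M = 3003
(p + (-6561 - 1*634)) + M = (4255 + (-6561 - 1*634)) + 3003 = (4255 + (-6561 - 634)) + 3003 = (4255 - 7195) + 3003 = -2940 + 3003 = 63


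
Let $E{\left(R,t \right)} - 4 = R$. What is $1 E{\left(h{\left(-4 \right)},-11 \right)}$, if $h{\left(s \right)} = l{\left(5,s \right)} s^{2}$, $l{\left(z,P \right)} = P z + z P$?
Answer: $-636$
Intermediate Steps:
$l{\left(z,P \right)} = 2 P z$ ($l{\left(z,P \right)} = P z + P z = 2 P z$)
$h{\left(s \right)} = 10 s^{3}$ ($h{\left(s \right)} = 2 s 5 s^{2} = 10 s s^{2} = 10 s^{3}$)
$E{\left(R,t \right)} = 4 + R$
$1 E{\left(h{\left(-4 \right)},-11 \right)} = 1 \left(4 + 10 \left(-4\right)^{3}\right) = 1 \left(4 + 10 \left(-64\right)\right) = 1 \left(4 - 640\right) = 1 \left(-636\right) = -636$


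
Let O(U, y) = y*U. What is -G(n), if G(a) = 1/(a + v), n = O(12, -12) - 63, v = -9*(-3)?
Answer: 1/180 ≈ 0.0055556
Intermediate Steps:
v = 27
O(U, y) = U*y
n = -207 (n = 12*(-12) - 63 = -144 - 63 = -207)
G(a) = 1/(27 + a) (G(a) = 1/(a + 27) = 1/(27 + a))
-G(n) = -1/(27 - 207) = -1/(-180) = -1*(-1/180) = 1/180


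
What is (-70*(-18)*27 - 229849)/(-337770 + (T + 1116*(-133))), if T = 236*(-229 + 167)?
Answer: 195829/500830 ≈ 0.39101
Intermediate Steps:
T = -14632 (T = 236*(-62) = -14632)
(-70*(-18)*27 - 229849)/(-337770 + (T + 1116*(-133))) = (-70*(-18)*27 - 229849)/(-337770 + (-14632 + 1116*(-133))) = (1260*27 - 229849)/(-337770 + (-14632 - 148428)) = (34020 - 229849)/(-337770 - 163060) = -195829/(-500830) = -195829*(-1/500830) = 195829/500830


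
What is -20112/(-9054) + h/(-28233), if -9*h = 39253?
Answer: 303655307/127810791 ≈ 2.3758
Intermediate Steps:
h = -39253/9 (h = -⅑*39253 = -39253/9 ≈ -4361.4)
-20112/(-9054) + h/(-28233) = -20112/(-9054) - 39253/9/(-28233) = -20112*(-1/9054) - 39253/9*(-1/28233) = 3352/1509 + 39253/254097 = 303655307/127810791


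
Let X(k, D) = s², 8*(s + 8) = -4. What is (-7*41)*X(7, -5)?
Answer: -82943/4 ≈ -20736.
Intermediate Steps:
s = -17/2 (s = -8 + (⅛)*(-4) = -8 - ½ = -17/2 ≈ -8.5000)
X(k, D) = 289/4 (X(k, D) = (-17/2)² = 289/4)
(-7*41)*X(7, -5) = -7*41*(289/4) = -287*289/4 = -82943/4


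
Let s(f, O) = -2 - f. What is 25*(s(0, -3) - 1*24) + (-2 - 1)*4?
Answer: -662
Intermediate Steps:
25*(s(0, -3) - 1*24) + (-2 - 1)*4 = 25*((-2 - 1*0) - 1*24) + (-2 - 1)*4 = 25*((-2 + 0) - 24) - 3*4 = 25*(-2 - 24) - 12 = 25*(-26) - 12 = -650 - 12 = -662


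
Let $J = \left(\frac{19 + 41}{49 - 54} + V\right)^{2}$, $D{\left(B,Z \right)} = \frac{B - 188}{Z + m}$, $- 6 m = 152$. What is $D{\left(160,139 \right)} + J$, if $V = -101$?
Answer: $\frac{4354145}{341} \approx 12769.0$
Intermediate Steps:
$m = - \frac{76}{3}$ ($m = \left(- \frac{1}{6}\right) 152 = - \frac{76}{3} \approx -25.333$)
$D{\left(B,Z \right)} = \frac{-188 + B}{- \frac{76}{3} + Z}$ ($D{\left(B,Z \right)} = \frac{B - 188}{Z - \frac{76}{3}} = \frac{-188 + B}{- \frac{76}{3} + Z}$)
$J = 12769$ ($J = \left(\frac{19 + 41}{49 - 54} - 101\right)^{2} = \left(\frac{60}{-5} - 101\right)^{2} = \left(60 \left(- \frac{1}{5}\right) - 101\right)^{2} = \left(-12 - 101\right)^{2} = \left(-113\right)^{2} = 12769$)
$D{\left(160,139 \right)} + J = \frac{3 \left(-188 + 160\right)}{-76 + 3 \cdot 139} + 12769 = 3 \frac{1}{-76 + 417} \left(-28\right) + 12769 = 3 \cdot \frac{1}{341} \left(-28\right) + 12769 = - \frac{84}{341} + 12769 = \frac{4354145}{341}$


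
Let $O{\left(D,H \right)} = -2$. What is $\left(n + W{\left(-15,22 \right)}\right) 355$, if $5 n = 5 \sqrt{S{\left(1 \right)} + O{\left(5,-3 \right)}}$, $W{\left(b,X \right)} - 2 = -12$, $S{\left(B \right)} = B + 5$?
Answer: $-2840$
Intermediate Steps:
$S{\left(B \right)} = 5 + B$
$W{\left(b,X \right)} = -10$ ($W{\left(b,X \right)} = 2 - 12 = -10$)
$n = 2$ ($n = \frac{5 \sqrt{\left(5 + 1\right) - 2}}{5} = \frac{5 \sqrt{6 - 2}}{5} = \frac{5 \sqrt{4}}{5} = \frac{5 \cdot 2}{5} = \frac{1}{5} \cdot 10 = 2$)
$\left(n + W{\left(-15,22 \right)}\right) 355 = \left(2 - 10\right) 355 = \left(-8\right) 355 = -2840$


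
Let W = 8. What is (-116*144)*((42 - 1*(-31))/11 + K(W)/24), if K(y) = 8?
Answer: -1280640/11 ≈ -1.1642e+5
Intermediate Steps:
(-116*144)*((42 - 1*(-31))/11 + K(W)/24) = (-116*144)*((42 - 1*(-31))/11 + 8/24) = -16704*((42 + 31)*(1/11) + 8*(1/24)) = -16704*(73*(1/11) + ⅓) = -16704*(73/11 + ⅓) = -16704*230/33 = -1280640/11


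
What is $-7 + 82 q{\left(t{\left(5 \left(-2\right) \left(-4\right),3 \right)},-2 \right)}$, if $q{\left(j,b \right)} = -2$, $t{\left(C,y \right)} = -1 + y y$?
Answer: $-171$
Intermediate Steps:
$t{\left(C,y \right)} = -1 + y^{2}$
$-7 + 82 q{\left(t{\left(5 \left(-2\right) \left(-4\right),3 \right)},-2 \right)} = -7 + 82 \left(-2\right) = -7 - 164 = -171$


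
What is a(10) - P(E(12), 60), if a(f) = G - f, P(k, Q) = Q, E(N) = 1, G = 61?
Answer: -9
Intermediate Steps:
a(f) = 61 - f
a(10) - P(E(12), 60) = (61 - 1*10) - 1*60 = (61 - 10) - 60 = 51 - 60 = -9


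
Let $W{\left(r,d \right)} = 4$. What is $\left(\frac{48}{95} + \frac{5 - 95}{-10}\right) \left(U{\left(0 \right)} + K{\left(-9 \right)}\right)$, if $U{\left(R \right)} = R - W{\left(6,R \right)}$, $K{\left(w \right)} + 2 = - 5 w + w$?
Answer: $\frac{5418}{19} \approx 285.16$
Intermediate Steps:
$K{\left(w \right)} = -2 - 4 w$ ($K{\left(w \right)} = -2 + \left(- 5 w + w\right) = -2 - 4 w$)
$U{\left(R \right)} = -4 + R$ ($U{\left(R \right)} = R - 4 = -4 + R$)
$\left(\frac{48}{95} + \frac{5 - 95}{-10}\right) \left(U{\left(0 \right)} + K{\left(-9 \right)}\right) = \left(\frac{48}{95} + \frac{5 - 95}{-10}\right) \left(\left(-4 + 0\right) - -34\right) = \left(48 \cdot \frac{1}{95} - -9\right) \left(-4 + \left(-2 + 36\right)\right) = \left(\frac{48}{95} + 9\right) \left(-4 + 34\right) = \frac{903}{95} \cdot 30 = \frac{5418}{19}$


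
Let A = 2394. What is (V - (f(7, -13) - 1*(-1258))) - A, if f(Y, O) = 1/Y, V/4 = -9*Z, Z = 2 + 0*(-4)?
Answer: -26069/7 ≈ -3724.1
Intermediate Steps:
Z = 2 (Z = 2 + 0 = 2)
V = -72 (V = 4*(-9*2) = 4*(-18) = -72)
(V - (f(7, -13) - 1*(-1258))) - A = (-72 - (1/7 - 1*(-1258))) - 1*2394 = (-72 - (1/7 + 1258)) - 2394 = (-72 - 1*8807/7) - 2394 = (-72 - 8807/7) - 2394 = -9311/7 - 2394 = -26069/7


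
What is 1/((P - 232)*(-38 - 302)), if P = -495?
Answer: 1/247180 ≈ 4.0456e-6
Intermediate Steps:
1/((P - 232)*(-38 - 302)) = 1/((-495 - 232)*(-38 - 302)) = 1/(-727*(-340)) = 1/247180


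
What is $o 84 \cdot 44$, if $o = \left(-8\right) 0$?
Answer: $0$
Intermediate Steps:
$o = 0$
$o 84 \cdot 44 = 0 \cdot 84 \cdot 44 = 0 \cdot 44 = 0$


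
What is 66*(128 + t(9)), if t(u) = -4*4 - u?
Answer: 6798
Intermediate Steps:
t(u) = -16 - u
66*(128 + t(9)) = 66*(128 + (-16 - 1*9)) = 66*(128 + (-16 - 9)) = 66*(128 - 25) = 66*103 = 6798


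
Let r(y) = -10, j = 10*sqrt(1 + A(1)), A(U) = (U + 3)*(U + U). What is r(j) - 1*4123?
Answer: -4133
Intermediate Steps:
A(U) = 2*U*(3 + U) (A(U) = (3 + U)*(2*U) = 2*U*(3 + U))
j = 30 (j = 10*sqrt(1 + 2*1*(3 + 1)) = 10*sqrt(1 + 2*1*4) = 10*sqrt(1 + 8) = 10*sqrt(9) = 10*3 = 30)
r(j) - 1*4123 = -10 - 1*4123 = -10 - 4123 = -4133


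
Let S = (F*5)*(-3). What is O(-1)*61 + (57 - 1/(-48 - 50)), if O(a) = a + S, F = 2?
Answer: -179731/98 ≈ -1834.0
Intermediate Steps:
S = -30 (S = (2*5)*(-3) = 10*(-3) = -30)
O(a) = -30 + a (O(a) = a - 30 = -30 + a)
O(-1)*61 + (57 - 1/(-48 - 50)) = (-30 - 1)*61 + (57 - 1/(-48 - 50)) = -31*61 + (57 - 1/(-98)) = -1891 + (57 - 1*(-1/98)) = -1891 + (57 + 1/98) = -1891 + 5587/98 = -179731/98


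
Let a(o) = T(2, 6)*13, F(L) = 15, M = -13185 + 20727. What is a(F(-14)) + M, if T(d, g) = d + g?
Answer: 7646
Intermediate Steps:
M = 7542
a(o) = 104 (a(o) = (2 + 6)*13 = 8*13 = 104)
a(F(-14)) + M = 104 + 7542 = 7646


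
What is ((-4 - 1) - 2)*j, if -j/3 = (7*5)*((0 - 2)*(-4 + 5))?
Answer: -1470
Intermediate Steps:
j = 210 (j = -3*7*5*(0 - 2)*(-4 + 5) = -105*(-2*1) = -105*(-2) = -3*(-70) = 210)
((-4 - 1) - 2)*j = ((-4 - 1) - 2)*210 = (-5 - 2)*210 = -7*210 = -1470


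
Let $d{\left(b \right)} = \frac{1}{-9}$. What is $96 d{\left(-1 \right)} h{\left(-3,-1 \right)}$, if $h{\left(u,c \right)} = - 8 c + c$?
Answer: $- \frac{224}{3} \approx -74.667$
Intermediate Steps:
$h{\left(u,c \right)} = - 7 c$
$d{\left(b \right)} = - \frac{1}{9}$
$96 d{\left(-1 \right)} h{\left(-3,-1 \right)} = 96 \left(- \frac{1}{9}\right) \left(\left(-7\right) \left(-1\right)\right) = \left(- \frac{32}{3}\right) 7 = - \frac{224}{3}$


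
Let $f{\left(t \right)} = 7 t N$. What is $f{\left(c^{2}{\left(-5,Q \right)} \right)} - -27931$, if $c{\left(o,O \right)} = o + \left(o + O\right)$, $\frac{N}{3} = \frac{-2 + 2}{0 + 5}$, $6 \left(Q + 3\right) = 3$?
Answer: $27931$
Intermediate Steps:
$Q = - \frac{5}{2}$ ($Q = -3 + \frac{1}{6} \cdot 3 = -3 + \frac{1}{2} = - \frac{5}{2} \approx -2.5$)
$N = 0$ ($N = 3 \frac{-2 + 2}{0 + 5} = 3 \cdot \frac{0}{5} = 3 \cdot 0 \cdot \frac{1}{5} = 3 \cdot 0 = 0$)
$c{\left(o,O \right)} = O + 2 o$ ($c{\left(o,O \right)} = o + \left(O + o\right) = O + 2 o$)
$f{\left(t \right)} = 0$ ($f{\left(t \right)} = 7 t 0 = 0$)
$f{\left(c^{2}{\left(-5,Q \right)} \right)} - -27931 = 0 - -27931 = 0 + 27931 = 27931$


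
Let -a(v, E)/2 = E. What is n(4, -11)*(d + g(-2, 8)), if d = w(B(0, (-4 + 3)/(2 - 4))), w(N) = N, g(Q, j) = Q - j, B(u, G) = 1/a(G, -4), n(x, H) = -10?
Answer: 395/4 ≈ 98.750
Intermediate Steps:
a(v, E) = -2*E
B(u, G) = 1/8 (B(u, G) = 1/(-2*(-4)) = 1/8)
d = 1/8 ≈ 0.12500
n(4, -11)*(d + g(-2, 8)) = -10*(1/8 + (-2 - 1*8)) = -10*(1/8 + (-2 - 8)) = -10*(1/8 - 10) = -10*(-79/8) = 395/4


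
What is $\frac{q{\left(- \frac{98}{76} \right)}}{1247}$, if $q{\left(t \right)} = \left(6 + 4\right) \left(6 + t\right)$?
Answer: $\frac{895}{23693} \approx 0.037775$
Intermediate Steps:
$q{\left(t \right)} = 60 + 10 t$ ($q{\left(t \right)} = 10 \left(6 + t\right) = 60 + 10 t$)
$\frac{q{\left(- \frac{98}{76} \right)}}{1247} = \frac{60 + 10 \left(- \frac{98}{76}\right)}{1247} = \left(60 + 10 \left(\left(-98\right) \frac{1}{76}\right)\right) \frac{1}{1247} = \left(60 + 10 \left(- \frac{49}{38}\right)\right) \frac{1}{1247} = \left(60 - \frac{245}{19}\right) \frac{1}{1247} = \frac{895}{19} \cdot \frac{1}{1247} = \frac{895}{23693}$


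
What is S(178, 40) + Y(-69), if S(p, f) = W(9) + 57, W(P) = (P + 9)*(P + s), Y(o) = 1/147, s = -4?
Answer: 21610/147 ≈ 147.01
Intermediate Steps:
Y(o) = 1/147
W(P) = (-4 + P)*(9 + P) (W(P) = (P + 9)*(P - 4) = (9 + P)*(-4 + P) = (-4 + P)*(9 + P))
S(p, f) = 147 (S(p, f) = (-36 + 9**2 + 5*9) + 57 = (-36 + 81 + 45) + 57 = 90 + 57 = 147)
S(178, 40) + Y(-69) = 147 + 1/147 = 21610/147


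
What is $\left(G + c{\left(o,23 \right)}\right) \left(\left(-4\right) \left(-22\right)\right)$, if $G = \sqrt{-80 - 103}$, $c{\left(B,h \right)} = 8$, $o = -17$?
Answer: $704 + 88 i \sqrt{183} \approx 704.0 + 1190.4 i$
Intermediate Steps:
$G = i \sqrt{183}$ ($G = \sqrt{-183} = i \sqrt{183} \approx 13.528 i$)
$\left(G + c{\left(o,23 \right)}\right) \left(\left(-4\right) \left(-22\right)\right) = \left(i \sqrt{183} + 8\right) \left(\left(-4\right) \left(-22\right)\right) = \left(8 + i \sqrt{183}\right) 88 = 704 + 88 i \sqrt{183}$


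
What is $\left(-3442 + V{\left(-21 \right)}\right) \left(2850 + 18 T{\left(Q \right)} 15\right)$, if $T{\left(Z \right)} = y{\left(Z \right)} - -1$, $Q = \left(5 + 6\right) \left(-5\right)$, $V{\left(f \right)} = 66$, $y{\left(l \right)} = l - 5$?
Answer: $44158080$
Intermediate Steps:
$y{\left(l \right)} = -5 + l$
$Q = -55$ ($Q = 11 \left(-5\right) = -55$)
$T{\left(Z \right)} = -4 + Z$ ($T{\left(Z \right)} = \left(-5 + Z\right) - -1 = \left(-5 + Z\right) + 1 = -4 + Z$)
$\left(-3442 + V{\left(-21 \right)}\right) \left(2850 + 18 T{\left(Q \right)} 15\right) = \left(-3442 + 66\right) \left(2850 + 18 \left(-4 - 55\right) 15\right) = - 3376 \left(2850 + 18 \left(-59\right) 15\right) = - 3376 \left(2850 - 15930\right) = \left(-3376\right) \left(-13080\right) = 44158080$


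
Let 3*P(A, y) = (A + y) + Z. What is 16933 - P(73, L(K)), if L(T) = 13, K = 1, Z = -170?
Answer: 16961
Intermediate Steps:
P(A, y) = -170/3 + A/3 + y/3 (P(A, y) = ((A + y) - 170)/3 = (-170 + A + y)/3 = -170/3 + A/3 + y/3)
16933 - P(73, L(K)) = 16933 - (-170/3 + (⅓)*73 + (⅓)*13) = 16933 - (-170/3 + 73/3 + 13/3) = 16933 - 1*(-28) = 16933 + 28 = 16961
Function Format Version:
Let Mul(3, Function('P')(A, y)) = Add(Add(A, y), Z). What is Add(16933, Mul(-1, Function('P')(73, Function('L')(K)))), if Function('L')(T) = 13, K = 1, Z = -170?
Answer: 16961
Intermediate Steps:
Function('P')(A, y) = Add(Rational(-170, 3), Mul(Rational(1, 3), A), Mul(Rational(1, 3), y)) (Function('P')(A, y) = Mul(Rational(1, 3), Add(Add(A, y), -170)) = Mul(Rational(1, 3), Add(-170, A, y)) = Add(Rational(-170, 3), Mul(Rational(1, 3), A), Mul(Rational(1, 3), y)))
Add(16933, Mul(-1, Function('P')(73, Function('L')(K)))) = Add(16933, Mul(-1, Add(Rational(-170, 3), Mul(Rational(1, 3), 73), Mul(Rational(1, 3), 13)))) = Add(16933, Mul(-1, Add(Rational(-170, 3), Rational(73, 3), Rational(13, 3)))) = Add(16933, Mul(-1, -28)) = Add(16933, 28) = 16961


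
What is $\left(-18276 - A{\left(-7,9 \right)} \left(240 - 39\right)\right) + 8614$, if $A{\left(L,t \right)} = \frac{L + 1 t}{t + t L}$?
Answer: $- \frac{86891}{9} \approx -9654.6$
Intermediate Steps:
$A{\left(L,t \right)} = \frac{L + t}{t + L t}$
$\left(-18276 - A{\left(-7,9 \right)} \left(240 - 39\right)\right) + 8614 = \left(-18276 - \frac{-7 + 9}{9 \left(1 - 7\right)} \left(240 - 39\right)\right) + 8614 = \left(-18276 - \frac{1}{9} \frac{1}{-6} \cdot 2 \cdot 201\right) + 8614 = \left(-18276 - \frac{1}{9} \left(- \frac{1}{6}\right) 2 \cdot 201\right) + 8614 = \left(-18276 - \left(- \frac{1}{27}\right) 201\right) + 8614 = \left(-18276 - - \frac{67}{9}\right) + 8614 = \left(-18276 + \frac{67}{9}\right) + 8614 = - \frac{164417}{9} + 8614 = - \frac{86891}{9}$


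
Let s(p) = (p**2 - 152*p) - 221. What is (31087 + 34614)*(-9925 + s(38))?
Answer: -951219078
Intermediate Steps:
s(p) = -221 + p**2 - 152*p
(31087 + 34614)*(-9925 + s(38)) = (31087 + 34614)*(-9925 + (-221 + 38**2 - 152*38)) = 65701*(-9925 + (-221 + 1444 - 5776)) = 65701*(-9925 - 4553) = 65701*(-14478) = -951219078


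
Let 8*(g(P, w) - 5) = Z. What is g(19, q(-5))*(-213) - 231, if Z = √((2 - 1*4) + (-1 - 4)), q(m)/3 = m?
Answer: -1296 - 213*I*√7/8 ≈ -1296.0 - 70.443*I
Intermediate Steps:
q(m) = 3*m
Z = I*√7 (Z = √((2 - 4) - 5) = √(-2 - 5) = √(-7) = I*√7 ≈ 2.6458*I)
g(P, w) = 5 + I*√7/8 (g(P, w) = 5 + (I*√7)/8 = 5 + I*√7/8)
g(19, q(-5))*(-213) - 231 = (5 + I*√7/8)*(-213) - 231 = (-1065 - 213*I*√7/8) - 231 = -1296 - 213*I*√7/8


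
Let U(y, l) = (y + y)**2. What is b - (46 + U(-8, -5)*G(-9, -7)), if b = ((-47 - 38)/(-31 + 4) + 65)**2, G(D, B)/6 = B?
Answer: 11190274/729 ≈ 15350.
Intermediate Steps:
G(D, B) = 6*B
U(y, l) = 4*y**2 (U(y, l) = (2*y)**2 = 4*y**2)
b = 3385600/729 (b = (-85/(-27) + 65)**2 = (-85*(-1/27) + 65)**2 = (85/27 + 65)**2 = (1840/27)**2 = 3385600/729 ≈ 4644.2)
b - (46 + U(-8, -5)*G(-9, -7)) = 3385600/729 - (46 + (4*(-8)**2)*(6*(-7))) = 3385600/729 - (46 + (4*64)*(-42)) = 3385600/729 - (46 + 256*(-42)) = 3385600/729 - (46 - 10752) = 3385600/729 - 1*(-10706) = 3385600/729 + 10706 = 11190274/729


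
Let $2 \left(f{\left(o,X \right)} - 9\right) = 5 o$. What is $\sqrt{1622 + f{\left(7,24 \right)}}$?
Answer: $\frac{\sqrt{6594}}{2} \approx 40.602$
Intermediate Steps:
$f{\left(o,X \right)} = 9 + \frac{5 o}{2}$
$\sqrt{1622 + f{\left(7,24 \right)}} = \sqrt{1622 + \left(9 + \frac{5}{2} \cdot 7\right)} = \sqrt{1622 + \left(9 + \frac{35}{2}\right)} = \sqrt{1622 + \frac{53}{2}} = \sqrt{\frac{3297}{2}} = \frac{\sqrt{6594}}{2}$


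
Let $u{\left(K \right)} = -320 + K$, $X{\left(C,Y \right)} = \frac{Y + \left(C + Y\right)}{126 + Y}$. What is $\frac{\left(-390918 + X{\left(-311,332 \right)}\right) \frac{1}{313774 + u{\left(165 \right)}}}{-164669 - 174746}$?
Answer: $\frac{179040091}{48752722741330} \approx 3.6724 \cdot 10^{-6}$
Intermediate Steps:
$X{\left(C,Y \right)} = \frac{C + 2 Y}{126 + Y}$
$\frac{\left(-390918 + X{\left(-311,332 \right)}\right) \frac{1}{313774 + u{\left(165 \right)}}}{-164669 - 174746} = \frac{\left(-390918 + \frac{-311 + 2 \cdot 332}{126 + 332}\right) \frac{1}{313774 + \left(-320 + 165\right)}}{-164669 - 174746} = \frac{\left(-390918 + \frac{-311 + 664}{458}\right) \frac{1}{313774 - 155}}{-339415} = \frac{-390918 + \frac{1}{458} \cdot 353}{313619} \left(- \frac{1}{339415}\right) = \left(-390918 + \frac{353}{458}\right) \frac{1}{313619} \left(- \frac{1}{339415}\right) = \left(- \frac{179040091}{458}\right) \frac{1}{313619} \left(- \frac{1}{339415}\right) = \left(- \frac{179040091}{143637502}\right) \left(- \frac{1}{339415}\right) = \frac{179040091}{48752722741330}$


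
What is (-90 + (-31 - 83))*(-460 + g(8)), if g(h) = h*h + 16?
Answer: 77520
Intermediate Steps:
g(h) = 16 + h² (g(h) = h² + 16 = 16 + h²)
(-90 + (-31 - 83))*(-460 + g(8)) = (-90 + (-31 - 83))*(-460 + (16 + 8²)) = (-90 - 114)*(-460 + (16 + 64)) = -204*(-460 + 80) = -204*(-380) = 77520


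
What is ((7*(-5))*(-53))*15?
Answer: 27825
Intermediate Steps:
((7*(-5))*(-53))*15 = -35*(-53)*15 = 1855*15 = 27825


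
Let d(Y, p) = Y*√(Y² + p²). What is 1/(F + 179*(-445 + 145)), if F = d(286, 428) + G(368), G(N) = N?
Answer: 13333/4707500464 + 143*√66245/4707500464 ≈ 1.0651e-5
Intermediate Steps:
F = 368 + 572*√66245 (F = 286*√(286² + 428²) + 368 = 286*√(81796 + 183184) + 368 = 286*√264980 + 368 = 286*(2*√66245) + 368 = 572*√66245 + 368 = 368 + 572*√66245 ≈ 1.4759e+5)
1/(F + 179*(-445 + 145)) = 1/((368 + 572*√66245) + 179*(-445 + 145)) = 1/((368 + 572*√66245) + 179*(-300)) = 1/((368 + 572*√66245) - 53700) = 1/(-53332 + 572*√66245)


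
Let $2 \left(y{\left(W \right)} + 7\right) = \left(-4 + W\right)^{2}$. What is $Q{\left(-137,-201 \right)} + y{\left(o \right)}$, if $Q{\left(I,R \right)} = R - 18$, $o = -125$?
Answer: $\frac{16189}{2} \approx 8094.5$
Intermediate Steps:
$Q{\left(I,R \right)} = -18 + R$ ($Q{\left(I,R \right)} = R - 18 = -18 + R$)
$y{\left(W \right)} = -7 + \frac{\left(-4 + W\right)^{2}}{2}$
$Q{\left(-137,-201 \right)} + y{\left(o \right)} = \left(-18 - 201\right) - \left(7 - \frac{\left(-4 - 125\right)^{2}}{2}\right) = -219 - \left(7 - \frac{\left(-129\right)^{2}}{2}\right) = -219 + \left(-7 + \frac{1}{2} \cdot 16641\right) = -219 + \left(-7 + \frac{16641}{2}\right) = -219 + \frac{16627}{2} = \frac{16189}{2}$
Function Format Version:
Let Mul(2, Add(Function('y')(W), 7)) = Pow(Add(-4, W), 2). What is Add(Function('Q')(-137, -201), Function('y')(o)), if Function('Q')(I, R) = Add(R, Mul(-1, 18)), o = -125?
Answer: Rational(16189, 2) ≈ 8094.5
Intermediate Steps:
Function('Q')(I, R) = Add(-18, R) (Function('Q')(I, R) = Add(R, -18) = Add(-18, R))
Function('y')(W) = Add(-7, Mul(Rational(1, 2), Pow(Add(-4, W), 2)))
Add(Function('Q')(-137, -201), Function('y')(o)) = Add(Add(-18, -201), Add(-7, Mul(Rational(1, 2), Pow(Add(-4, -125), 2)))) = Add(-219, Add(-7, Mul(Rational(1, 2), Pow(-129, 2)))) = Add(-219, Add(-7, Mul(Rational(1, 2), 16641))) = Add(-219, Add(-7, Rational(16641, 2))) = Add(-219, Rational(16627, 2)) = Rational(16189, 2)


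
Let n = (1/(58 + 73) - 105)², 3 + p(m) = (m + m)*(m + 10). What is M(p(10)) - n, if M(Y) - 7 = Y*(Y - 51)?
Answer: 2168216893/17161 ≈ 1.2635e+5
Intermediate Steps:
p(m) = -3 + 2*m*(10 + m) (p(m) = -3 + (m + m)*(m + 10) = -3 + (2*m)*(10 + m) = -3 + 2*m*(10 + m))
M(Y) = 7 + Y*(-51 + Y) (M(Y) = 7 + Y*(Y - 51) = 7 + Y*(-51 + Y))
n = 189172516/17161 (n = (1/131 - 105)² = (-13754/131)² = 189172516/17161 ≈ 11023.)
M(p(10)) - n = (7 + (-3 + 2*10² + 20*10)² - 51*(-3 + 2*10² + 20*10)) - 1*189172516/17161 = (7 + (-3 + 2*100 + 200)² - 51*(-3 + 2*100 + 200)) - 189172516/17161 = (7 + (-3 + 200 + 200)² - 51*(-3 + 200 + 200)) - 189172516/17161 = (7 + 397² - 51*397) - 189172516/17161 = (7 + 157609 - 20247) - 189172516/17161 = 137369 - 189172516/17161 = 2168216893/17161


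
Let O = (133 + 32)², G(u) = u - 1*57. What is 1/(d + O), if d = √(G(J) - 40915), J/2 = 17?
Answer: 9075/247080521 - I*√40938/741241563 ≈ 3.6729e-5 - 2.7296e-7*I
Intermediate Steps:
J = 34 (J = 2*17 = 34)
G(u) = -57 + u (G(u) = u - 57 = -57 + u)
O = 27225 (O = 165² = 27225)
d = I*√40938 (d = √((-57 + 34) - 40915) = √(-23 - 40915) = √(-40938) = I*√40938 ≈ 202.33*I)
1/(d + O) = 1/(I*√40938 + 27225) = 1/(27225 + I*√40938)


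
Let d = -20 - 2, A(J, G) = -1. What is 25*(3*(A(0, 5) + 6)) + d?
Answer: 353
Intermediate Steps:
d = -22
25*(3*(A(0, 5) + 6)) + d = 25*(3*(-1 + 6)) - 22 = 25*(3*5) - 22 = 25*15 - 22 = 375 - 22 = 353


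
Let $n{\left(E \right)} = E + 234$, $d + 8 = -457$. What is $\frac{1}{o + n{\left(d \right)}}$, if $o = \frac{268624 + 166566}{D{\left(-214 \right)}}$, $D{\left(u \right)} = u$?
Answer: $- \frac{107}{242312} \approx -0.00044158$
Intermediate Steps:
$d = -465$ ($d = -8 - 457 = -465$)
$n{\left(E \right)} = 234 + E$
$o = - \frac{217595}{107}$ ($o = \frac{268624 + 166566}{-214} = 435190 \left(- \frac{1}{214}\right) = - \frac{217595}{107} \approx -2033.6$)
$\frac{1}{o + n{\left(d \right)}} = \frac{1}{- \frac{217595}{107} + \left(234 - 465\right)} = \frac{1}{- \frac{217595}{107} - 231} = \frac{1}{- \frac{242312}{107}} = - \frac{107}{242312}$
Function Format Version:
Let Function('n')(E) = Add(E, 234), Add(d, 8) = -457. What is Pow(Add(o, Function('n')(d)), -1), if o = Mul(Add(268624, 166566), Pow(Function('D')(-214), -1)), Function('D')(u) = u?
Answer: Rational(-107, 242312) ≈ -0.00044158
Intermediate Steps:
d = -465 (d = Add(-8, -457) = -465)
Function('n')(E) = Add(234, E)
o = Rational(-217595, 107) (o = Mul(Add(268624, 166566), Pow(-214, -1)) = Mul(435190, Rational(-1, 214)) = Rational(-217595, 107) ≈ -2033.6)
Pow(Add(o, Function('n')(d)), -1) = Pow(Add(Rational(-217595, 107), Add(234, -465)), -1) = Pow(Add(Rational(-217595, 107), -231), -1) = Pow(Rational(-242312, 107), -1) = Rational(-107, 242312)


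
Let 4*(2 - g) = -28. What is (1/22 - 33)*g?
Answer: -6525/22 ≈ -296.59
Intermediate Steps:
g = 9 (g = 2 - ¼*(-28) = 2 + 7 = 9)
(1/22 - 33)*g = (1/22 - 33)*9 = -725/22*9 = -6525/22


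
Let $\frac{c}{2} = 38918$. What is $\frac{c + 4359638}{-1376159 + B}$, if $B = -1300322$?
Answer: $- \frac{4437474}{2676481} \approx -1.658$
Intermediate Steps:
$c = 77836$ ($c = 2 \cdot 38918 = 77836$)
$\frac{c + 4359638}{-1376159 + B} = \frac{77836 + 4359638}{-1376159 - 1300322} = \frac{4437474}{-2676481} = 4437474 \left(- \frac{1}{2676481}\right) = - \frac{4437474}{2676481}$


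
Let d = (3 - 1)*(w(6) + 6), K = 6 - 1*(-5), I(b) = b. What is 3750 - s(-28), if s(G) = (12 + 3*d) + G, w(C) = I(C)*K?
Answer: 3334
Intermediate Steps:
K = 11 (K = 6 + 5 = 11)
w(C) = 11*C (w(C) = C*11 = 11*C)
d = 144 (d = (3 - 1)*(11*6 + 6) = 2*(66 + 6) = 2*72 = 144)
s(G) = 444 + G (s(G) = (12 + 3*144) + G = (12 + 432) + G = 444 + G)
3750 - s(-28) = 3750 - (444 - 28) = 3750 - 1*416 = 3750 - 416 = 3334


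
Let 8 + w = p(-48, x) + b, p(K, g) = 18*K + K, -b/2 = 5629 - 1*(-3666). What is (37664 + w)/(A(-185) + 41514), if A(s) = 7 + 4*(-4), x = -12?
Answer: 18154/41505 ≈ 0.43739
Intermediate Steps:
b = -18590 (b = -2*(5629 - 1*(-3666)) = -2*(5629 + 3666) = -2*9295 = -18590)
p(K, g) = 19*K
w = -19510 (w = -8 + (19*(-48) - 18590) = -8 + (-912 - 18590) = -8 - 19502 = -19510)
A(s) = -9 (A(s) = 7 - 16 = -9)
(37664 + w)/(A(-185) + 41514) = (37664 - 19510)/(-9 + 41514) = 18154/41505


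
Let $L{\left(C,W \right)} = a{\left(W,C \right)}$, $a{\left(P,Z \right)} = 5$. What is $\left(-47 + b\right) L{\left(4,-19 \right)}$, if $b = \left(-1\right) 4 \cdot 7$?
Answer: $-375$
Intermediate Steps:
$L{\left(C,W \right)} = 5$
$b = -28$ ($b = \left(-4\right) 7 = -28$)
$\left(-47 + b\right) L{\left(4,-19 \right)} = \left(-47 - 28\right) 5 = \left(-75\right) 5 = -375$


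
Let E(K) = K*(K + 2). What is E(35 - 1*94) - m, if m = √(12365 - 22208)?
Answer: 3363 - I*√9843 ≈ 3363.0 - 99.212*I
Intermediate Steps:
E(K) = K*(2 + K)
m = I*√9843 (m = √(-9843) = I*√9843 ≈ 99.212*I)
E(35 - 1*94) - m = (35 - 1*94)*(2 + (35 - 1*94)) - I*√9843 = (35 - 94)*(2 + (35 - 94)) - I*√9843 = -59*(2 - 59) - I*√9843 = -59*(-57) - I*√9843 = 3363 - I*√9843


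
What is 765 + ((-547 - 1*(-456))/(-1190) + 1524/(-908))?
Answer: 29459531/38590 ≈ 763.40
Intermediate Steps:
765 + ((-547 - 1*(-456))/(-1190) + 1524/(-908)) = 765 + ((-547 + 456)*(-1/1190) + 1524*(-1/908)) = 765 + (-91*(-1/1190) - 381/227) = 765 + (13/170 - 381/227) = 765 - 61819/38590 = 29459531/38590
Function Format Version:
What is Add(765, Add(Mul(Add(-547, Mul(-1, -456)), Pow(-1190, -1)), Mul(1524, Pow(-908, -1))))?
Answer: Rational(29459531, 38590) ≈ 763.40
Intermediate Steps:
Add(765, Add(Mul(Add(-547, Mul(-1, -456)), Pow(-1190, -1)), Mul(1524, Pow(-908, -1)))) = Add(765, Add(Mul(Add(-547, 456), Rational(-1, 1190)), Mul(1524, Rational(-1, 908)))) = Add(765, Add(Mul(-91, Rational(-1, 1190)), Rational(-381, 227))) = Add(765, Add(Rational(13, 170), Rational(-381, 227))) = Add(765, Rational(-61819, 38590)) = Rational(29459531, 38590)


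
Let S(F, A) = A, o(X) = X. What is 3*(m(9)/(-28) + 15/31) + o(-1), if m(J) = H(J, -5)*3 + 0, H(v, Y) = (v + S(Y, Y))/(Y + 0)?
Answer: 769/1085 ≈ 0.70876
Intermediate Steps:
H(v, Y) = (Y + v)/Y (H(v, Y) = (v + Y)/(Y + 0) = (Y + v)/Y)
m(J) = 3 - 3*J/5 (m(J) = ((-5 + J)/(-5))*3 + 0 = -(-5 + J)/5*3 + 0 = (1 - J/5)*3 + 0 = (3 - 3*J/5) + 0 = 3 - 3*J/5)
3*(m(9)/(-28) + 15/31) + o(-1) = 3*((3 - ⅗*9)/(-28) + 15/31) - 1 = 3*((3 - 27/5)*(-1/28) + 15*(1/31)) - 1 = 3*(-12/5*(-1/28) + 15/31) - 1 = 3*(3/35 + 15/31) - 1 = 3*(618/1085) - 1 = 1854/1085 - 1 = 769/1085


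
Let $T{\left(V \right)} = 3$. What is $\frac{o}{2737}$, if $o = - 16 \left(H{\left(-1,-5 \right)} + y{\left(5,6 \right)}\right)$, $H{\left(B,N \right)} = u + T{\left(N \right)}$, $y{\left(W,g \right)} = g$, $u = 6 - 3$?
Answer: $- \frac{192}{2737} \approx -0.07015$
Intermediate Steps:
$u = 3$
$H{\left(B,N \right)} = 6$ ($H{\left(B,N \right)} = 3 + 3 = 6$)
$o = -192$ ($o = - 16 \left(6 + 6\right) = \left(-16\right) 12 = -192$)
$\frac{o}{2737} = - \frac{192}{2737}$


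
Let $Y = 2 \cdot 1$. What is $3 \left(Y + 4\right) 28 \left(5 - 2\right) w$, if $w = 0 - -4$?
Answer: $6048$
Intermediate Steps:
$w = 4$ ($w = 0 + 4 = 4$)
$Y = 2$
$3 \left(Y + 4\right) 28 \left(5 - 2\right) w = 3 \left(2 + 4\right) 28 \left(5 - 2\right) 4 = 3 \cdot 6 \cdot 28 \cdot 3 \cdot 4 = 18 \cdot 28 \cdot 12 = 504 \cdot 12 = 6048$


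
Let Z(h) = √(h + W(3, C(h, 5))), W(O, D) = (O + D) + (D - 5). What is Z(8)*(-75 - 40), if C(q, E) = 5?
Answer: -460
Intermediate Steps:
W(O, D) = -5 + O + 2*D (W(O, D) = (D + O) + (-5 + D) = -5 + O + 2*D)
Z(h) = √(8 + h) (Z(h) = √(h + (-5 + 3 + 2*5)) = √(h + (-5 + 3 + 10)) = √(h + 8) = √(8 + h))
Z(8)*(-75 - 40) = √(8 + 8)*(-75 - 40) = √16*(-115) = 4*(-115) = -460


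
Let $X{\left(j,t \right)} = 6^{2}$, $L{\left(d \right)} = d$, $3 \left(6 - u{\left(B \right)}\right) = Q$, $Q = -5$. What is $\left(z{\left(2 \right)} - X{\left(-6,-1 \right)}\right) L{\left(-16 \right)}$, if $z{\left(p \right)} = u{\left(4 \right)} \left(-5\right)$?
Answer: $\frac{3568}{3} \approx 1189.3$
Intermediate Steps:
$u{\left(B \right)} = \frac{23}{3}$ ($u{\left(B \right)} = 6 - - \frac{5}{3} = 6 + \frac{5}{3} = \frac{23}{3}$)
$z{\left(p \right)} = - \frac{115}{3}$ ($z{\left(p \right)} = \frac{23}{3} \left(-5\right) = - \frac{115}{3}$)
$X{\left(j,t \right)} = 36$
$\left(z{\left(2 \right)} - X{\left(-6,-1 \right)}\right) L{\left(-16 \right)} = \left(- \frac{115}{3} - 36\right) \left(-16\right) = \left(- \frac{223}{3}\right) \left(-16\right) = \frac{3568}{3}$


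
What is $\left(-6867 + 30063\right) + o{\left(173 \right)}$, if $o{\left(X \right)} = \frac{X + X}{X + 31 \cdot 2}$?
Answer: $\frac{5451406}{235} \approx 23197.0$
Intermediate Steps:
$o{\left(X \right)} = \frac{2 X}{62 + X}$ ($o{\left(X \right)} = \frac{2 X}{X + 62} = \frac{2 X}{62 + X}$)
$\left(-6867 + 30063\right) + o{\left(173 \right)} = \left(-6867 + 30063\right) + 2 \cdot 173 \frac{1}{62 + 173} = 23196 + 2 \cdot 173 \cdot \frac{1}{235} = 23196 + \frac{346}{235} = \frac{5451406}{235}$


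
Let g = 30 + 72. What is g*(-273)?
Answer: -27846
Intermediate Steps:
g = 102
g*(-273) = 102*(-273) = -27846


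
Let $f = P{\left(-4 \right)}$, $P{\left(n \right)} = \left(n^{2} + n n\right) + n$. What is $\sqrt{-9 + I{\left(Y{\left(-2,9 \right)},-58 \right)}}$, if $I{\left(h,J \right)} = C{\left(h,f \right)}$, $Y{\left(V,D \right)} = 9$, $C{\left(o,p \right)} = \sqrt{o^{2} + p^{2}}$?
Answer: $\sqrt{-9 + \sqrt{865}} \approx 4.5178$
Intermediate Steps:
$P{\left(n \right)} = n + 2 n^{2}$ ($P{\left(n \right)} = \left(n^{2} + n^{2}\right) + n = 2 n^{2} + n = n + 2 n^{2}$)
$f = 28$ ($f = - 4 \left(1 + 2 \left(-4\right)\right) = - 4 \left(1 - 8\right) = \left(-4\right) \left(-7\right) = 28$)
$I{\left(h,J \right)} = \sqrt{784 + h^{2}}$ ($I{\left(h,J \right)} = \sqrt{h^{2} + 28^{2}} = \sqrt{h^{2} + 784} = \sqrt{784 + h^{2}}$)
$\sqrt{-9 + I{\left(Y{\left(-2,9 \right)},-58 \right)}} = \sqrt{-9 + \sqrt{784 + 9^{2}}} = \sqrt{-9 + \sqrt{784 + 81}} = \sqrt{-9 + \sqrt{865}}$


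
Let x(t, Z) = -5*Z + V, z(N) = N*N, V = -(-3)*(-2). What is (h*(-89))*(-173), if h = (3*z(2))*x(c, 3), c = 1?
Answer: -3880044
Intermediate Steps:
V = -6 (V = -3*2 = -6)
z(N) = N²
x(t, Z) = -6 - 5*Z (x(t, Z) = -5*Z - 6 = -6 - 5*Z)
h = -252 (h = (3*2²)*(-6 - 5*3) = (3*4)*(-6 - 15) = 12*(-21) = -252)
(h*(-89))*(-173) = -252*(-89)*(-173) = 22428*(-173) = -3880044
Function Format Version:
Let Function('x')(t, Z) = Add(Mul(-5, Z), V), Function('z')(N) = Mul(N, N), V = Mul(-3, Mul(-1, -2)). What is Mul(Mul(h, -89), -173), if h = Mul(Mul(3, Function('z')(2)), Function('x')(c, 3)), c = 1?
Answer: -3880044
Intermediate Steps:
V = -6 (V = Mul(-3, 2) = -6)
Function('z')(N) = Pow(N, 2)
Function('x')(t, Z) = Add(-6, Mul(-5, Z)) (Function('x')(t, Z) = Add(Mul(-5, Z), -6) = Add(-6, Mul(-5, Z)))
h = -252 (h = Mul(Mul(3, Pow(2, 2)), Add(-6, Mul(-5, 3))) = Mul(Mul(3, 4), Add(-6, -15)) = Mul(12, -21) = -252)
Mul(Mul(h, -89), -173) = Mul(Mul(-252, -89), -173) = Mul(22428, -173) = -3880044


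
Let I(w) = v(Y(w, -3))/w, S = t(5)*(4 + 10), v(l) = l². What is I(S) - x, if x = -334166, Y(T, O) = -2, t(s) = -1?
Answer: 2339160/7 ≈ 3.3417e+5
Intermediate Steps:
S = -14 (S = -(4 + 10) = -1*14 = -14)
I(w) = 4/w (I(w) = (-2)²/w = 4/w)
I(S) - x = 4/(-14) - 1*(-334166) = 4*(-1/14) + 334166 = -2/7 + 334166 = 2339160/7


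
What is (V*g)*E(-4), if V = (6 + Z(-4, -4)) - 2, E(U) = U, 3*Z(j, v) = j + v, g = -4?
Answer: 64/3 ≈ 21.333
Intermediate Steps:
Z(j, v) = j/3 + v/3 (Z(j, v) = (j + v)/3 = j/3 + v/3)
V = 4/3 (V = (6 + ((⅓)*(-4) + (⅓)*(-4))) - 2 = (6 + (-4/3 - 4/3)) - 2 = (6 - 8/3) - 2 = 10/3 - 2 = 4/3 ≈ 1.3333)
(V*g)*E(-4) = ((4/3)*(-4))*(-4) = -16/3*(-4) = 64/3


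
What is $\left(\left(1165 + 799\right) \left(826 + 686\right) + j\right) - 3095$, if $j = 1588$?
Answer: $2968061$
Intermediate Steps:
$\left(\left(1165 + 799\right) \left(826 + 686\right) + j\right) - 3095 = \left(\left(1165 + 799\right) \left(826 + 686\right) + 1588\right) - 3095 = \left(1964 \cdot 1512 + 1588\right) - 3095 = \left(2969568 + 1588\right) - 3095 = 2971156 - 3095 = 2968061$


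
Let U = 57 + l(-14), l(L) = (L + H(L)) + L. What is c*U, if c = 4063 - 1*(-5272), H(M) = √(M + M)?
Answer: 270715 + 18670*I*√7 ≈ 2.7072e+5 + 49396.0*I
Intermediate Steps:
H(M) = √2*√M (H(M) = √(2*M) = √2*√M)
c = 9335 (c = 4063 + 5272 = 9335)
l(L) = 2*L + √2*√L (l(L) = (L + √2*√L) + L = 2*L + √2*√L)
U = 29 + 2*I*√7 (U = 57 + (2*(-14) + √2*√(-14)) = 57 + (-28 + √2*(I*√14)) = 57 + (-28 + 2*I*√7) = 29 + 2*I*√7 ≈ 29.0 + 5.2915*I)
c*U = 9335*(29 + 2*I*√7) = 270715 + 18670*I*√7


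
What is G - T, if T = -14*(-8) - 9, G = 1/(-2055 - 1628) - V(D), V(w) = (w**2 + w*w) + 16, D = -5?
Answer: -622428/3683 ≈ -169.00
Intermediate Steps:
V(w) = 16 + 2*w**2 (V(w) = (w**2 + w**2) + 16 = 2*w**2 + 16 = 16 + 2*w**2)
G = -243079/3683 (G = 1/(-2055 - 1628) - (16 + 2*(-5)**2) = 1/(-3683) - (16 + 2*25) = -1/3683 - (16 + 50) = -1/3683 - 1*66 = -1/3683 - 66 = -243079/3683 ≈ -66.000)
T = 103 (T = 112 - 9 = 103)
G - T = -243079/3683 - 1*103 = -243079/3683 - 103 = -622428/3683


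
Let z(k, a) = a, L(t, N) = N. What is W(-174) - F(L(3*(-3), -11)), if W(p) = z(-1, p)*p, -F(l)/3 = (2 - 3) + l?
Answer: 30240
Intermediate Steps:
F(l) = 3 - 3*l (F(l) = -3*((2 - 3) + l) = -3*(-1 + l) = 3 - 3*l)
W(p) = p² (W(p) = p*p = p²)
W(-174) - F(L(3*(-3), -11)) = (-174)² - (3 - 3*(-11)) = 30276 - (3 + 33) = 30276 - 1*36 = 30276 - 36 = 30240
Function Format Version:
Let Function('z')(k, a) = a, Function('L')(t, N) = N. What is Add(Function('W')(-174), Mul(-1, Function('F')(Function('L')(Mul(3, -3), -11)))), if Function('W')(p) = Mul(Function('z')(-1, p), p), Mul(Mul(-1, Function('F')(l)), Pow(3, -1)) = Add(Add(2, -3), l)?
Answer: 30240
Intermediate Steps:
Function('F')(l) = Add(3, Mul(-3, l)) (Function('F')(l) = Mul(-3, Add(Add(2, -3), l)) = Mul(-3, Add(-1, l)) = Add(3, Mul(-3, l)))
Function('W')(p) = Pow(p, 2) (Function('W')(p) = Mul(p, p) = Pow(p, 2))
Add(Function('W')(-174), Mul(-1, Function('F')(Function('L')(Mul(3, -3), -11)))) = Add(Pow(-174, 2), Mul(-1, Add(3, Mul(-3, -11)))) = Add(30276, Mul(-1, Add(3, 33))) = Add(30276, Mul(-1, 36)) = Add(30276, -36) = 30240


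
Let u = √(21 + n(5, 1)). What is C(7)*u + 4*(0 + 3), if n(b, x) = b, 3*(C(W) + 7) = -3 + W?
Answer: 12 - 17*√26/3 ≈ -16.894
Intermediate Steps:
C(W) = -8 + W/3 (C(W) = -7 + (-3 + W)/3 = -7 + (-1 + W/3) = -8 + W/3)
u = √26 (u = √(21 + 5) = √26 ≈ 5.0990)
C(7)*u + 4*(0 + 3) = (-8 + (⅓)*7)*√26 + 4*(0 + 3) = (-8 + 7/3)*√26 + 4*3 = -17*√26/3 + 12 = 12 - 17*√26/3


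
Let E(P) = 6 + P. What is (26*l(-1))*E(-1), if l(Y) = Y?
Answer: -130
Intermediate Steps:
(26*l(-1))*E(-1) = (26*(-1))*(6 - 1) = -26*5 = -130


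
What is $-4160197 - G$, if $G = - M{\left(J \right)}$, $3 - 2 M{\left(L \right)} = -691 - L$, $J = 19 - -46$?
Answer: $- \frac{8319635}{2} \approx -4.1598 \cdot 10^{6}$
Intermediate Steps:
$J = 65$ ($J = 19 + 46 = 65$)
$M{\left(L \right)} = 347 + \frac{L}{2}$ ($M{\left(L \right)} = \frac{3}{2} - \frac{-691 - L}{2} = \frac{3}{2} + \left(\frac{691}{2} + \frac{L}{2}\right) = 347 + \frac{L}{2}$)
$G = - \frac{759}{2}$ ($G = - (347 + \frac{1}{2} \cdot 65) = - (347 + \frac{65}{2}) = \left(-1\right) \frac{759}{2} = - \frac{759}{2} \approx -379.5$)
$-4160197 - G = -4160197 - - \frac{759}{2} = -4160197 + \frac{759}{2} = - \frac{8319635}{2}$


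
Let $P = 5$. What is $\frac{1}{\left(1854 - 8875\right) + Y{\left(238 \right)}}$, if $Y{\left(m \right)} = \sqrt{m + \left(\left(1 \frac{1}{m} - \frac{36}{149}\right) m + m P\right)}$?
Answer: $- \frac{1046129}{7344667356} - \frac{\sqrt{30448597}}{7344667356} \approx -0.00014319$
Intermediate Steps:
$Y{\left(m \right)} = \sqrt{6 m + m \left(- \frac{36}{149} + \frac{1}{m}\right)}$ ($Y{\left(m \right)} = \sqrt{m + \left(\left(1 \frac{1}{m} - \frac{36}{149}\right) m + m 5\right)} = \sqrt{m + \left(\left(\frac{1}{m} - \frac{36}{149}\right) m + 5 m\right)} = \sqrt{m + \left(\left(- \frac{36}{149} + \frac{1}{m}\right) m + 5 m\right)} = \sqrt{m + \left(m \left(- \frac{36}{149} + \frac{1}{m}\right) + 5 m\right)} = \sqrt{m + \left(5 m + m \left(- \frac{36}{149} + \frac{1}{m}\right)\right)} = \sqrt{6 m + m \left(- \frac{36}{149} + \frac{1}{m}\right)}$)
$\frac{1}{\left(1854 - 8875\right) + Y{\left(238 \right)}} = \frac{1}{\left(1854 - 8875\right) + \frac{\sqrt{22201 + 127842 \cdot 238}}{149}} = \frac{1}{-7021 + \frac{\sqrt{22201 + 30426396}}{149}} = \frac{1}{-7021 + \frac{\sqrt{30448597}}{149}}$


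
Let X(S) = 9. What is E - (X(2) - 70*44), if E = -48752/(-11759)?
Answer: 3287331/1069 ≈ 3075.1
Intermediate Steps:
E = 4432/1069 (E = -48752*(-1/11759) = 4432/1069 ≈ 4.1459)
E - (X(2) - 70*44) = 4432/1069 - (9 - 70*44) = 4432/1069 - (9 - 3080) = 4432/1069 - 1*(-3071) = 4432/1069 + 3071 = 3287331/1069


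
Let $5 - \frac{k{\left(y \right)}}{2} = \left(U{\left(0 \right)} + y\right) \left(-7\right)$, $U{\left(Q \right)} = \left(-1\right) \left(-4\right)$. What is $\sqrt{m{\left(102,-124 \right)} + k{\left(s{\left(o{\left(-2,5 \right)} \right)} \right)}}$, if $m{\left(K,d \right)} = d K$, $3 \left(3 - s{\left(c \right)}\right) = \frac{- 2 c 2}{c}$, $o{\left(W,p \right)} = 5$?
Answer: $\frac{2 i \sqrt{28173}}{3} \approx 111.9 i$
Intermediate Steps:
$U{\left(Q \right)} = 4$
$s{\left(c \right)} = \frac{13}{3}$ ($s{\left(c \right)} = 3 - \frac{- 2 c 2 \frac{1}{c}}{3} = 3 - \frac{- 4 c \frac{1}{c}}{3} = 3 - - \frac{4}{3} = 3 + \frac{4}{3} = \frac{13}{3}$)
$m{\left(K,d \right)} = K d$
$k{\left(y \right)} = 66 + 14 y$ ($k{\left(y \right)} = 10 - 2 \left(4 + y\right) \left(-7\right) = 10 - 2 \left(-28 - 7 y\right) = 10 + \left(56 + 14 y\right) = 66 + 14 y$)
$\sqrt{m{\left(102,-124 \right)} + k{\left(s{\left(o{\left(-2,5 \right)} \right)} \right)}} = \sqrt{102 \left(-124\right) + \left(66 + 14 \cdot \frac{13}{3}\right)} = \sqrt{-12648 + \left(66 + \frac{182}{3}\right)} = \sqrt{-12648 + \frac{380}{3}} = \sqrt{- \frac{37564}{3}} = \frac{2 i \sqrt{28173}}{3}$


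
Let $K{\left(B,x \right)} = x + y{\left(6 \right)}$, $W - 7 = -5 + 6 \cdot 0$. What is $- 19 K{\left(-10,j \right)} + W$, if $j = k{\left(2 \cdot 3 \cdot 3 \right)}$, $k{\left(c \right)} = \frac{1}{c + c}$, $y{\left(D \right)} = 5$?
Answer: $- \frac{3367}{36} \approx -93.528$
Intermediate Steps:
$W = 2$ ($W = 7 + \left(-5 + 6 \cdot 0\right) = 7 + \left(-5 + 0\right) = 7 - 5 = 2$)
$k{\left(c \right)} = \frac{1}{2 c}$
$j = \frac{1}{36}$ ($j = \frac{1}{2 \cdot 2 \cdot 3 \cdot 3} = \frac{1}{2 \cdot 6 \cdot 3} = \frac{1}{2 \cdot 18} = \frac{1}{2} \cdot \frac{1}{18} = \frac{1}{36} \approx 0.027778$)
$K{\left(B,x \right)} = 5 + x$ ($K{\left(B,x \right)} = x + 5 = 5 + x$)
$- 19 K{\left(-10,j \right)} + W = - 19 \left(5 + \frac{1}{36}\right) + 2 = \left(-19\right) \frac{181}{36} + 2 = - \frac{3439}{36} + 2 = - \frac{3367}{36}$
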